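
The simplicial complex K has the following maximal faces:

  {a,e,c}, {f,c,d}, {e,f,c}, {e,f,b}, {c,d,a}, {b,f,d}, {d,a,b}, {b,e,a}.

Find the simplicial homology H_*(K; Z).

H_0 ≅ Z,  H_1 = 0,  H_2 ≅ Z.

K has 6 vertices, 12 edges, 8 triangles.
rank ∂_0 = 0, rank ∂_1 = 5 ⇒ b_0 = 6 − 0 − 5 = 1; all invariant factors of ∂_1 are 1 so no torsion. So H_0 = Z.
rank ∂_1 = 5, rank ∂_2 = 7 ⇒ b_1 = 12 − 5 − 7 = 0; all invariant factors of ∂_2 are 1 so no torsion. So H_1 = 0.
rank ∂_2 = 7, rank ∂_3 = 0 ⇒ b_2 = 8 − 7 − 0 = 1. So H_2 = Z.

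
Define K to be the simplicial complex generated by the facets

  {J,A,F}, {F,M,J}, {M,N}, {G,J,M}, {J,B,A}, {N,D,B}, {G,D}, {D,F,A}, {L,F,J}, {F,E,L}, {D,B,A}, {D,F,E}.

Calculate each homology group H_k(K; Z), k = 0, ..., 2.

Take the total order A < B < D < E < F < G < J < L < M < N on the vertex set. Then K (dimension 2) consists of the simplices:

  0-simplices (10): A, B, D, E, F, G, J, L, M, N
  1-simplices (21): AB, AD, AF, AJ, BD, BJ, BN, DE, DF, DG, DN, EF, EL, FJ, FL, FM, GJ, GM, JL, JM, MN
  2-simplices (10): ABD, ABJ, ADF, AFJ, BDN, DEF, EFL, FJL, FJM, GJM

giving chain groups C_0 ≅ Z^10, C_1 ≅ Z^21, C_2 ≅ Z^10.

Boundary ∂_1: C_1 → C_0 sends each edge [p,q] (with p < q) to q − p.
This gives a 10×21 integer matrix of rank 9; reducing to Smith normal form yields diagonal entries (1,1,1,1,1,1,1,1,1).

Boundary ∂_2: C_2 → C_1 sends each 2-simplex [p,q,r] to [q,r] − [p,r] + [p,q]. For instance
  ∂AFJ = FJ − AJ + AF,
  ∂GJM = JM − GM + GJ.
This gives a 21×10 integer matrix of rank 10; reducing to Smith normal form yields diagonal entries (1,1,1,1,1,1,1,1,1,1).

Computing H_k = (kernel of ∂_k) / (image of ∂_{k+1}):

  H_0: rank C_0 − rank ∂_1 = 10 − 9 = 1, and the invariant factors of ∂_1 are all 1, so H_0 = Z.
  H_1: rank ker ∂_1 − rank ∂_2 = (21 − 9) − 10 = 2, and the invariant factors of ∂_2 are all 1, so H_1 = Z^2.
  H_2: rank ker ∂_2 − rank ∂_3 = (10 − 10) − 0 = 0, and there is no ∂_3, so H_2 = 0.

H_0 ≅ Z,  H_1 ≅ Z^2,  H_2 = 0.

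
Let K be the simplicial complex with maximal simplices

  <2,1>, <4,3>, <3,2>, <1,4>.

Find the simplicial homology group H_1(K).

K has 4 vertices, 4 edges.
rank ∂_1 = 3, rank ∂_2 = 0 ⇒ b_1 = 4 − 3 − 0 = 1. So H_1 ≅ Z.

H_1 = Z.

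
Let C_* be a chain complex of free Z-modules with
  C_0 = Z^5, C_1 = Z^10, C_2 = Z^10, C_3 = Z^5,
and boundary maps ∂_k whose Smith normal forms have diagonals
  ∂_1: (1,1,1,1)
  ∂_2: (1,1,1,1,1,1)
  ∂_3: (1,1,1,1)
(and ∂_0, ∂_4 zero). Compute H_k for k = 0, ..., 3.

H_0: b_0 = 5 − 0 − 4 = 1; torsion from ∂_1 factors > 1: none. So H_0 = Z.
H_1: b_1 = 10 − 4 − 6 = 0; torsion from ∂_2 factors > 1: none. So H_1 = 0.
H_2: b_2 = 10 − 6 − 4 = 0; torsion from ∂_3 factors > 1: none. So H_2 = 0.
H_3: b_3 = 5 − 4 − 0 = 1; torsion from ∂_4 factors > 1: none. So H_3 = Z.

H_0 = Z,  H_1 = 0,  H_2 = 0,  H_3 = Z.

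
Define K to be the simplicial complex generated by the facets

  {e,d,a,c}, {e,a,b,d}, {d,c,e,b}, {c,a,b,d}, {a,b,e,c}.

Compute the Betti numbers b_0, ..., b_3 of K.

b_0 = 1, b_1 = 0, b_2 = 0, b_3 = 1.

K has 5 vertices, 10 edges, 10 triangles, 5 3-simplices.
rank ∂_0 = 0, rank ∂_1 = 4 ⇒ b_0 = 5 − 0 − 4 = 1; all invariant factors of ∂_1 are 1 so no torsion. So H_0 = Z.
rank ∂_1 = 4, rank ∂_2 = 6 ⇒ b_1 = 10 − 4 − 6 = 0; all invariant factors of ∂_2 are 1 so no torsion. So H_1 = 0.
rank ∂_2 = 6, rank ∂_3 = 4 ⇒ b_2 = 10 − 6 − 4 = 0; all invariant factors of ∂_3 are 1 so no torsion. So H_2 = 0.
rank ∂_3 = 4, rank ∂_4 = 0 ⇒ b_3 = 5 − 4 − 0 = 1. So H_3 = Z.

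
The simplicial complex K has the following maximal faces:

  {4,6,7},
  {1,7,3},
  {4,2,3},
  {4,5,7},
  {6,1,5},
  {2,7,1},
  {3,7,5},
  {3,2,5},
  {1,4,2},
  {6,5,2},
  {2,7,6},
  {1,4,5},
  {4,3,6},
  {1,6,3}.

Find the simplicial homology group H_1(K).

H_1 = Z^2.

Fix the vertex order 1 < 2 < 3 < 4 < 5 < 6 < 7 and write every simplex with vertices in increasing order. Then dim K = 2 and the simplices of K are:

  0-simplices (7): [1], [2], [3], [4], [5], [6], [7]
  1-simplices (21): [1,2], [1,3], [1,4], [1,5], [1,6], [1,7], [2,3], [2,4], [2,5], [2,6], [2,7], [3,4], [3,5], [3,6], [3,7], [4,5], [4,6], [4,7], [5,6], [5,7], [6,7]
  2-simplices (14): [1,2,4], [1,2,7], [1,3,6], [1,3,7], [1,4,5], [1,5,6], [2,3,4], [2,3,5], [2,5,6], [2,6,7], [3,4,6], [3,5,7], [4,5,7], [4,6,7]

giving chain groups C_0 ≅ Z^7, C_1 ≅ Z^21, C_2 ≅ Z^14.

Boundary ∂_1: C_1 → C_0 sends each edge [p,q] (with p < q) to q − p. For instance
  ∂[4,5] = [5] − [4].
The 7×21 boundary matrix has rank 6 and Smith normal form diag(1,1,1,1,1,1).

Boundary ∂_2: C_2 → C_1 sends each 2-simplex [p,q,r] to [q,r] − [p,r] + [p,q]. For instance
  ∂[1,5,6] = [5,6] − [1,6] + [1,5],
  ∂[1,3,7] = [3,7] − [1,7] + [1,3].
The resulting 21×14 matrix has rank 13, and its Smith normal form has invariant factors (1,1,1,1,1,1,1,1,1,1,1,1,1).

From H_k ≅ ker(∂_k) / im(∂_{k+1}) we obtain:

  H_1: rank ker ∂_1 − rank ∂_2 = (21 − 6) − 13 = 2, and the invariant factors of ∂_2 are all 1, so H_1 = Z^2.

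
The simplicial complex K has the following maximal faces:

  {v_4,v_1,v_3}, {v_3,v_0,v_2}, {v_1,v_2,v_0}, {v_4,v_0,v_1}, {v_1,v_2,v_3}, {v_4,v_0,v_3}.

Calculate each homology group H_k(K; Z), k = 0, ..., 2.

H_0 ≅ Z,  H_1 = 0,  H_2 ≅ Z.

We work with the vertex ordering v_0 < v_1 < v_2 < v_3 < v_4. The simplices of K, each written with vertices in increasing order, are:

  0-simplices (5): [v_0], [v_1], [v_2], [v_3], [v_4]
  1-simplices (9): [v_0,v_1], [v_0,v_2], [v_0,v_3], [v_0,v_4], [v_1,v_2], [v_1,v_3], [v_1,v_4], [v_2,v_3], [v_3,v_4]
  2-simplices (6): [v_0,v_1,v_2], [v_0,v_1,v_4], [v_0,v_2,v_3], [v_0,v_3,v_4], [v_1,v_2,v_3], [v_1,v_3,v_4]

so the chain groups are C_0 ≅ Z^5, C_1 ≅ Z^9, C_2 ≅ Z^6.

∂_1: C_1 → C_0 maps an edge to its endpoints' difference, ∂[p,q] = q − p. For instance
  ∂[v_0,v_1] = [v_1] − [v_0].
This gives a 5×9 integer matrix of rank 4; reducing to Smith normal form yields diagonal entries (1,1,1,1).

Boundary ∂_2: C_2 → C_1 sends each 2-simplex [p,q,r] to [q,r] − [p,r] + [p,q]. For instance
  ∂[v_0,v_1,v_4] = [v_1,v_4] − [v_0,v_4] + [v_0,v_1],
  ∂[v_0,v_3,v_4] = [v_3,v_4] − [v_0,v_4] + [v_0,v_3].
This gives a 9×6 integer matrix of rank 5; reducing to Smith normal form yields diagonal entries (1,1,1,1,1).

From H_k ≅ ker(∂_k) / im(∂_{k+1}) we obtain:

  H_0: rank C_0 − rank ∂_1 = 5 − 4 = 1, and the invariant factors of ∂_1 are all 1, so H_0 = Z.
  H_1: rank ker ∂_1 − rank ∂_2 = (9 − 4) − 5 = 0, and the invariant factors of ∂_2 are all 1, so H_1 = 0.
  H_2: rank ker ∂_2 − rank ∂_3 = (6 − 5) − 0 = 1, and there is no ∂_3, so H_2 = Z.

As a check, the Euler characteristic is 5 − 9 + 6 = 2, which agrees with 1 − 0 + 1 = 2.
(K is a triangulation of the 2-sphere S^2.)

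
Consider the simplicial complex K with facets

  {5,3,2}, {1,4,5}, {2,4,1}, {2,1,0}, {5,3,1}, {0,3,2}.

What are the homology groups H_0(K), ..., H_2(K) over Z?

H_0 ≅ Z,  H_1 ≅ Z,  H_2 = 0.

We work with the vertex ordering 0 < 1 < 2 < 3 < 4 < 5. The simplices of K, each written with vertices in increasing order, are:

  0-simplices (6): [0], [1], [2], [3], [4], [5]
  1-simplices (12): [0,1], [0,2], [0,3], [1,2], [1,3], [1,4], [1,5], [2,3], [2,4], [2,5], [3,5], [4,5]
  2-simplices (6): [0,1,2], [0,2,3], [1,2,4], [1,3,5], [1,4,5], [2,3,5]

giving chain groups C_0 ≅ Z^6, C_1 ≅ Z^12, C_2 ≅ Z^6.

∂_1: C_1 → C_0 maps an edge to its endpoints' difference, ∂[p,q] = q − p.
As a 6×12 matrix over Z this has rank 5, with invariant factors (1,1,1,1,1).

∂_2: C_2 → C_1 sends each 2-simplex [p,q,r] to [q,r] − [p,r] + [p,q]. For instance
  ∂[1,2,4] = [2,4] − [1,4] + [1,2],
  ∂[0,1,2] = [1,2] − [0,2] + [0,1].
The resulting 12×6 matrix has rank 6, and its Smith normal form has invariant factors (1,1,1,1,1,1).

Now H_k = ker ∂_k / im ∂_{k+1}, so:

  H_0: rank C_0 − rank ∂_1 = 6 − 5 = 1, and the invariant factors of ∂_1 are all 1, so H_0 ≅ Z.
  H_1: rank ker ∂_1 − rank ∂_2 = (12 − 5) − 6 = 1, and the invariant factors of ∂_2 are all 1, so H_1 ≅ Z.
  H_2: rank ker ∂_2 − rank ∂_3 = (6 − 6) − 0 = 0, and there is no ∂_3, so H_2 ≅ 0.

As a check, the Euler characteristic is 6 − 12 + 6 = 0, which agrees with 1 − 1 + 0 = 0.
(K is a triangulation of the cylinder S^1 x I.)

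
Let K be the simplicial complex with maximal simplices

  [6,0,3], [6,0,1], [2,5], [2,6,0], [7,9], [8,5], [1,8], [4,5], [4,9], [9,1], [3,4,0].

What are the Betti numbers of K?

b_0 = 1, b_1 = 3, b_2 = 0.

We work with the vertex ordering 0 < 1 < 2 < 3 < 4 < 5 < 6 < 7 < 8 < 9. The simplices of K, each written with vertices in increasing order, are:

  0-simplices (10): [0], [1], [2], [3], [4], [5], [6], [7], [8], [9]
  1-simplices (16): [0,1], [0,2], [0,3], [0,4], [0,6], [1,6], [1,8], [1,9], [2,5], [2,6], [3,4], [3,6], [4,5], [4,9], [5,8], [7,9]
  2-simplices (4): [0,1,6], [0,2,6], [0,3,4], [0,3,6]

giving chain groups C_0 ≅ Z^10, C_1 ≅ Z^16, C_2 ≅ Z^4.

Boundary ∂_1: C_1 → C_0 maps an edge to its endpoints' difference, ∂[p,q] = q − p.
As a 10×16 matrix over Z this has rank 9, with invariant factors (1,1,1,1,1,1,1,1,1).

The boundary map ∂_2: C_2 → C_1 maps a triangle to the signed sum of its edges. For instance
  ∂[0,3,4] = [3,4] − [0,4] + [0,3],
  ∂[0,1,6] = [1,6] − [0,6] + [0,1].
The resulting 16×4 matrix has rank 4, and its Smith normal form has invariant factors (1,1,1,1).

Reading off H_k = ker ∂_k / im ∂_{k+1}:

  H_0: rank C_0 − rank ∂_1 = 10 − 9 = 1, and the invariant factors of ∂_1 are all 1, so H_0 ≅ Z.
  H_1: rank ker ∂_1 − rank ∂_2 = (16 − 9) − 4 = 3, and the invariant factors of ∂_2 are all 1, so H_1 ≅ Z^3.
  H_2: rank ker ∂_2 − rank ∂_3 = (4 − 4) − 0 = 0, and there is no ∂_3, so H_2 ≅ 0.

Hence the Betti numbers are b_0 = 1, b_1 = 3, b_2 = 0.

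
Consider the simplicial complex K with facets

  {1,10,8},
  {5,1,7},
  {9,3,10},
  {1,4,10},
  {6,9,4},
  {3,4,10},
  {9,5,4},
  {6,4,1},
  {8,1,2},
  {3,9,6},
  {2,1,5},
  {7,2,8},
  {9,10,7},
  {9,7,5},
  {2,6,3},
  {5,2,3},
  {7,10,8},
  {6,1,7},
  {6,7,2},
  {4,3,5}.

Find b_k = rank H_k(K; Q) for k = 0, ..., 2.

Take the total order 1 < 2 < 3 < 4 < 5 < 6 < 7 < 8 < 9 < 10 on the vertex set. Then K (dimension 2) consists of the simplices:

  0-simplices (10): [1], [2], [3], [4], [5], [6], [7], [8], [9], [10]
  1-simplices (30): (30 of them)
  2-simplices (20): (20 of them)

Hence C_0 ≅ Z^10, C_1 ≅ Z^30, C_2 ≅ Z^20.

Boundary ∂_1: C_1 → C_0 sends each edge [p,q] (with p < q) to q − p.
The resulting 10×30 matrix has rank 9, and its Smith normal form has invariant factors (1,1,1,1,1,1,1,1,1).

The boundary map ∂_2: C_2 → C_1 sends each 2-simplex [p,q,r] to [q,r] − [p,r] + [p,q]. For instance
  ∂[1,4,6] = [4,6] − [1,6] + [1,4],
  ∂[2,6,7] = [6,7] − [2,7] + [2,6].
The 30×20 boundary matrix has rank 20 and Smith normal form diag(1,1,1,1,1,1,1,1,1,1,1,1,1,1,1,1,1,1,1,2).

Computing H_k = (kernel of ∂_k) / (image of ∂_{k+1}):

  H_0: rank C_0 − rank ∂_1 = 10 − 9 = 1, and the invariant factors of ∂_1 are all 1, so H_0 = Z.
  H_1: rank ker ∂_1 − rank ∂_2 = (30 − 9) − 20 = 1, and ∂_2 has invariant factor 2 > 1, so H_1 = Z ⊕ Z/2.
  H_2: rank ker ∂_2 − rank ∂_3 = (20 − 20) − 0 = 0, and there is no ∂_3, so H_2 = 0.

Hence the Betti numbers are b_0 = 1, b_1 = 1, b_2 = 0.

b_0 = 1, b_1 = 1, b_2 = 0.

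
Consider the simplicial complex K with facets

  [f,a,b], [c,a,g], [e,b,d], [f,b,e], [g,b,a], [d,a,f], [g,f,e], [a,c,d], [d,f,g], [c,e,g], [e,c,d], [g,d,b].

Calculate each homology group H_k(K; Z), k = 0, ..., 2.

We work with the vertex ordering a < b < c < d < e < f < g. The simplices of K, each written with vertices in increasing order, are:

  0-simplices (7): a, b, c, d, e, f, g
  1-simplices (18): ab, ac, ad, af, ag, bd, be, bf, bg, cd, ce, cg, de, df, dg, ef, eg, fg
  2-simplices (12): abf, abg, acd, acg, adf, bde, bdg, bef, cde, ceg, dfg, efg

so the chain groups are C_0 ≅ Z^7, C_1 ≅ Z^18, C_2 ≅ Z^12.

Boundary ∂_1: C_1 → C_0 maps an edge to its endpoints' difference, ∂[p,q] = q − p. For instance
  ∂ad = d − a.
The 7×18 boundary matrix has rank 6 and Smith normal form diag(1,1,1,1,1,1).

The boundary map ∂_2: C_2 → C_1 maps a triangle to the signed sum of its edges. For instance
  ∂bef = ef − bf + be,
  ∂acg = cg − ag + ac.
As a 18×12 matrix over Z this has rank 12, with invariant factors (1,1,1,1,1,1,1,1,1,1,1,2).

Reading off H_k = ker ∂_k / im ∂_{k+1}:

  H_0: rank C_0 − rank ∂_1 = 7 − 6 = 1, and the invariant factors of ∂_1 are all 1, so H_0 ≅ Z.
  H_1: rank ker ∂_1 − rank ∂_2 = (18 − 6) − 12 = 0, and ∂_2 has invariant factor 2 > 1, so H_1 ≅ Z/2.
  H_2: rank ker ∂_2 − rank ∂_3 = (12 − 12) − 0 = 0, and there is no ∂_3, so H_2 ≅ 0.

H_0 ≅ Z,  H_1 ≅ Z/2,  H_2 = 0.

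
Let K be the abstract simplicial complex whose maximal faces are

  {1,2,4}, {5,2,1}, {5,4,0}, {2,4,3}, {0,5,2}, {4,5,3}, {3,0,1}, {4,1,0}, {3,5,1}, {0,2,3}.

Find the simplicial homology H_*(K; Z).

Fix the vertex order 0 < 1 < 2 < 3 < 4 < 5 and write every simplex with vertices in increasing order. Then dim K = 2 and the simplices of K are:

  0-simplices (6): [0], [1], [2], [3], [4], [5]
  1-simplices (15): [0,1], [0,2], [0,3], [0,4], [0,5], [1,2], [1,3], [1,4], [1,5], [2,3], [2,4], [2,5], [3,4], [3,5], [4,5]
  2-simplices (10): [0,1,3], [0,1,4], [0,2,3], [0,2,5], [0,4,5], [1,2,4], [1,2,5], [1,3,5], [2,3,4], [3,4,5]

Hence C_0 ≅ Z^6, C_1 ≅ Z^15, C_2 ≅ Z^10.

Boundary ∂_1: C_1 → C_0 sends each edge [p,q] (with p < q) to q − p.
As a 6×15 matrix over Z this has rank 5, with invariant factors (1,1,1,1,1).

Boundary ∂_2: C_2 → C_1 sends each 2-simplex [p,q,r] to [q,r] − [p,r] + [p,q]. For instance
  ∂[0,1,3] = [1,3] − [0,3] + [0,1],
  ∂[0,2,3] = [2,3] − [0,3] + [0,2].
As a 15×10 matrix over Z this has rank 10, with invariant factors (1,1,1,1,1,1,1,1,1,2).

Reading off H_k = ker ∂_k / im ∂_{k+1}:

  H_0: rank C_0 − rank ∂_1 = 6 − 5 = 1, and the invariant factors of ∂_1 are all 1, so H_0 = Z.
  H_1: rank ker ∂_1 − rank ∂_2 = (15 − 5) − 10 = 0, and ∂_2 has invariant factor 2 > 1, so H_1 = Z/2.
  H_2: rank ker ∂_2 − rank ∂_3 = (10 − 10) − 0 = 0, and there is no ∂_3, so H_2 = 0.

As a check, the Euler characteristic is 6 − 15 + 10 = 1, which agrees with 1 − 0 + 0 = 1.
(K is a triangulation of the real projective plane RP^2.)

H_0 = Z,  H_1 = Z/2,  H_2 = 0.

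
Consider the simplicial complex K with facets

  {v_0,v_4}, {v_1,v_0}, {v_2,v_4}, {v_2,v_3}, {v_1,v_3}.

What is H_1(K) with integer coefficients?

H_1 = Z.

K has 5 vertices, 5 edges.
rank ∂_1 = 4, rank ∂_2 = 0 ⇒ b_1 = 5 − 4 − 0 = 1. So H_1 ≅ Z.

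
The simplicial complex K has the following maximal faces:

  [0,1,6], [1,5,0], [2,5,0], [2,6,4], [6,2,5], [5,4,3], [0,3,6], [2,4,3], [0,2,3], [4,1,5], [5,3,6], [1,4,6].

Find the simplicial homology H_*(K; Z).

H_0 = Z,  H_1 = Z/2,  H_2 = 0.

Take the total order 0 < 1 < 2 < 3 < 4 < 5 < 6 on the vertex set. Then K (dimension 2) consists of the simplices:

  0-simplices (7): [0], [1], [2], [3], [4], [5], [6]
  1-simplices (18): [0,1], [0,2], [0,3], [0,5], [0,6], [1,4], [1,5], [1,6], [2,3], [2,4], [2,5], [2,6], [3,4], [3,5], [3,6], [4,5], [4,6], [5,6]
  2-simplices (12): [0,1,5], [0,1,6], [0,2,3], [0,2,5], [0,3,6], [1,4,5], [1,4,6], [2,3,4], [2,4,6], [2,5,6], [3,4,5], [3,5,6]

Hence C_0 ≅ Z^7, C_1 ≅ Z^18, C_2 ≅ Z^12.

∂_1: C_1 → C_0 maps an edge to its endpoints' difference, ∂[p,q] = q − p. For instance
  ∂[1,4] = [4] − [1].
The 7×18 boundary matrix has rank 6 and Smith normal form diag(1,1,1,1,1,1).

The boundary map ∂_2: C_2 → C_1 maps a triangle to the signed sum of its edges. For instance
  ∂[2,4,6] = [4,6] − [2,6] + [2,4],
  ∂[3,5,6] = [5,6] − [3,6] + [3,5].
The 18×12 boundary matrix has rank 12 and Smith normal form diag(1,1,1,1,1,1,1,1,1,1,1,2).

Computing H_k = (kernel of ∂_k) / (image of ∂_{k+1}):

  H_0: rank C_0 − rank ∂_1 = 7 − 6 = 1, and the invariant factors of ∂_1 are all 1, so H_0 = Z.
  H_1: rank ker ∂_1 − rank ∂_2 = (18 − 6) − 12 = 0, and ∂_2 has invariant factor 2 > 1, so H_1 = Z/2.
  H_2: rank ker ∂_2 − rank ∂_3 = (12 − 12) − 0 = 0, and there is no ∂_3, so H_2 = 0.

As a check, the Euler characteristic is 7 − 18 + 12 = 1, which agrees with 1 − 0 + 0 = 1.
(K is a triangulation of the real projective plane RP^2.)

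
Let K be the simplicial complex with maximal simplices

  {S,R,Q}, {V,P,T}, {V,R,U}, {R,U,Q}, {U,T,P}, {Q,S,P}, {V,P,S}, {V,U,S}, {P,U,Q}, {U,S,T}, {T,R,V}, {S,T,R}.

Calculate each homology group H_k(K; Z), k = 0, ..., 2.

We work with the vertex ordering P < Q < R < S < T < U < V. The simplices of K, each written with vertices in increasing order, are:

  0-simplices (7): P, Q, R, S, T, U, V
  1-simplices (18): PQ, PS, PT, PU, PV, QR, QS, QU, RS, RT, RU, RV, ST, SU, SV, TU, TV, UV
  2-simplices (12): PQS, PQU, PSV, PTU, PTV, QRS, QRU, RST, RTV, RUV, STU, SUV

giving chain groups C_0 ≅ Z^7, C_1 ≅ Z^18, C_2 ≅ Z^12.

Boundary ∂_1: C_1 → C_0 is given by ∂[p,q] = [q] − [p].
The 7×18 boundary matrix has rank 6 and Smith normal form diag(1,1,1,1,1,1).

Boundary ∂_2: C_2 → C_1 acts by ∂[p,q,r] = [q,r] − [p,r] + [p,q]. For instance
  ∂RST = ST − RT + RS,
  ∂SUV = UV − SV + SU.
This gives a 18×12 integer matrix of rank 12; reducing to Smith normal form yields diagonal entries (1,1,1,1,1,1,1,1,1,1,1,2).

From H_k ≅ ker(∂_k) / im(∂_{k+1}) we obtain:

  H_0: rank C_0 − rank ∂_1 = 7 − 6 = 1, and the invariant factors of ∂_1 are all 1, so H_0 = Z.
  H_1: rank ker ∂_1 − rank ∂_2 = (18 − 6) − 12 = 0, and ∂_2 has invariant factor 2 > 1, so H_1 = Z/2Z.
  H_2: rank ker ∂_2 − rank ∂_3 = (12 − 12) − 0 = 0, and there is no ∂_3, so H_2 = 0.

As a check, the Euler characteristic is 7 − 18 + 12 = 1, which agrees with 1 − 0 + 0 = 1.

H_0 = Z,  H_1 = Z/2Z,  H_2 = 0.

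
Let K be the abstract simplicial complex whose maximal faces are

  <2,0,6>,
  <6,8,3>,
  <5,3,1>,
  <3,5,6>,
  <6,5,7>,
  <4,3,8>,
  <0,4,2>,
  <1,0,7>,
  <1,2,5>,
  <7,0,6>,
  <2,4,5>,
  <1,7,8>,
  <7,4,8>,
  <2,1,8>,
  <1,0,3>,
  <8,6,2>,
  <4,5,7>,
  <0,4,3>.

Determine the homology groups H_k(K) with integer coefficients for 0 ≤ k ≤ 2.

H_0 ≅ Z,  H_1 ≅ Z^2,  H_2 ≅ Z.

Order the vertices as 0 < 1 < 2 < 3 < 4 < 5 < 6 < 7 < 8. Listing each simplex with vertices in this order, K has dimension 2 with simplices:

  0-simplices (9): [0], [1], [2], [3], [4], [5], [6], [7], [8]
  1-simplices (27): (27 of them)
  2-simplices (18): [0,1,3], [0,1,7], [0,2,4], [0,2,6], [0,3,4], [0,6,7], [1,2,5], [1,2,8], [1,3,5], [1,7,8], [2,4,5], [2,6,8], [3,4,8], [3,5,6], [3,6,8], [4,5,7], [4,7,8], [5,6,7]

giving chain groups C_0 ≅ Z^9, C_1 ≅ Z^27, C_2 ≅ Z^18.

∂_1: C_1 → C_0 is given by ∂[p,q] = [q] − [p]. For instance
  ∂[3,6] = [6] − [3].
The 9×27 boundary matrix has rank 8 and Smith normal form diag(1,1,1,1,1,1,1,1).

Boundary ∂_2: C_2 → C_1 maps a triangle to the signed sum of its edges. For instance
  ∂[5,6,7] = [6,7] − [5,7] + [5,6],
  ∂[2,4,5] = [4,5] − [2,5] + [2,4].
The resulting 27×18 matrix has rank 17, and its Smith normal form has invariant factors (1,1,1,1,1,1,1,1,1,1,1,1,1,1,1,1,1).

From H_k ≅ ker(∂_k) / im(∂_{k+1}) we obtain:

  H_0: rank C_0 − rank ∂_1 = 9 − 8 = 1, and the invariant factors of ∂_1 are all 1, so H_0 ≅ Z.
  H_1: rank ker ∂_1 − rank ∂_2 = (27 − 8) − 17 = 2, and the invariant factors of ∂_2 are all 1, so H_1 ≅ Z^2.
  H_2: rank ker ∂_2 − rank ∂_3 = (18 − 17) − 0 = 1, and there is no ∂_3, so H_2 ≅ Z.

As a check, the Euler characteristic is 9 − 27 + 18 = 0, which agrees with 1 − 2 + 1 = 0.
(K is a triangulation of the torus T^2.)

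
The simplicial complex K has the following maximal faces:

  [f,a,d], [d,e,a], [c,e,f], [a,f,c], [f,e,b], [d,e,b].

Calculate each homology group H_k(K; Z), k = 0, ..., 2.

H_0 = Z,  H_1 = Z,  H_2 = 0.

Order the vertices as a < b < c < d < e < f. Listing each simplex with vertices in this order, K has dimension 2 with simplices:

  0-simplices (6): a, b, c, d, e, f
  1-simplices (12): ac, ad, ae, af, bd, be, bf, ce, cf, de, df, ef
  2-simplices (6): acf, ade, adf, bde, bef, cef

giving chain groups C_0 ≅ Z^6, C_1 ≅ Z^12, C_2 ≅ Z^6.

Boundary ∂_1: C_1 → C_0 is given by ∂[p,q] = [q] − [p]. For instance
  ∂de = e − d.
The resulting 6×12 matrix has rank 5, and its Smith normal form has invariant factors (1,1,1,1,1).

The boundary map ∂_2: C_2 → C_1 sends each 2-simplex [p,q,r] to [q,r] − [p,r] + [p,q]. For instance
  ∂ade = de − ae + ad,
  ∂cef = ef − cf + ce.
As a 12×6 matrix over Z this has rank 6, with invariant factors (1,1,1,1,1,1).

Now H_k = ker ∂_k / im ∂_{k+1}, so:

  H_0: rank C_0 − rank ∂_1 = 6 − 5 = 1, and the invariant factors of ∂_1 are all 1, so H_0 ≅ Z.
  H_1: rank ker ∂_1 − rank ∂_2 = (12 − 5) − 6 = 1, and the invariant factors of ∂_2 are all 1, so H_1 ≅ Z.
  H_2: rank ker ∂_2 − rank ∂_3 = (6 − 6) − 0 = 0, and there is no ∂_3, so H_2 ≅ 0.

As a check, the Euler characteristic is 6 − 12 + 6 = 0, which agrees with 1 − 1 + 0 = 0.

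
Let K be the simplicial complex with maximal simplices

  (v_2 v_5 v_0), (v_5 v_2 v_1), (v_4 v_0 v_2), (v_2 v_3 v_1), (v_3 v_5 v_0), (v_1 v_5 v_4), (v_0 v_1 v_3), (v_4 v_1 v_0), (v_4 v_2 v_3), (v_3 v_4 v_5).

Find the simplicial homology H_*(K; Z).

Fix the vertex order v_0 < v_1 < v_2 < v_3 < v_4 < v_5 and write every simplex with vertices in increasing order. Then dim K = 2 and the simplices of K are:

  0-simplices (6): [v_0], [v_1], [v_2], [v_3], [v_4], [v_5]
  1-simplices (15): (15 of them)
  2-simplices (10): [v_0,v_1,v_3], [v_0,v_1,v_4], [v_0,v_2,v_4], [v_0,v_2,v_5], [v_0,v_3,v_5], [v_1,v_2,v_3], [v_1,v_2,v_5], [v_1,v_4,v_5], [v_2,v_3,v_4], [v_3,v_4,v_5]

Hence C_0 ≅ Z^6, C_1 ≅ Z^15, C_2 ≅ Z^10.

Boundary ∂_1: C_1 → C_0 maps an edge to its endpoints' difference, ∂[p,q] = q − p.
As a 6×15 matrix over Z this has rank 5, with invariant factors (1,1,1,1,1).

Boundary ∂_2: C_2 → C_1 maps a triangle to the signed sum of its edges. For instance
  ∂[v_0,v_2,v_5] = [v_2,v_5] − [v_0,v_5] + [v_0,v_2],
  ∂[v_0,v_1,v_3] = [v_1,v_3] − [v_0,v_3] + [v_0,v_1].
The 15×10 boundary matrix has rank 10 and Smith normal form diag(1,1,1,1,1,1,1,1,1,2).

Computing H_k = (kernel of ∂_k) / (image of ∂_{k+1}):

  H_0: rank C_0 − rank ∂_1 = 6 − 5 = 1, and the invariant factors of ∂_1 are all 1, so H_0 ≅ Z.
  H_1: rank ker ∂_1 − rank ∂_2 = (15 − 5) − 10 = 0, and ∂_2 has invariant factor 2 > 1, so H_1 ≅ Z/2.
  H_2: rank ker ∂_2 − rank ∂_3 = (10 − 10) − 0 = 0, and there is no ∂_3, so H_2 ≅ 0.

H_0 = Z,  H_1 = Z/2,  H_2 = 0.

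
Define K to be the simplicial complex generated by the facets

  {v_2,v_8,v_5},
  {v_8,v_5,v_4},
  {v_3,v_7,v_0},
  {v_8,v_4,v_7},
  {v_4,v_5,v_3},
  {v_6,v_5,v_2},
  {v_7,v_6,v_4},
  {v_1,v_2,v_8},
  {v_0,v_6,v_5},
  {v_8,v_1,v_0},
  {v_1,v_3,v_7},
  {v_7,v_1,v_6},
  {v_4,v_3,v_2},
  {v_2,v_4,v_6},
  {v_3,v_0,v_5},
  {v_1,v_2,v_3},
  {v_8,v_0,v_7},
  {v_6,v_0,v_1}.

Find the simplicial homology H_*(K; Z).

We work with the vertex ordering v_0 < v_1 < v_2 < v_3 < v_4 < v_5 < v_6 < v_7 < v_8. The simplices of K, each written with vertices in increasing order, are:

  0-simplices (9): [v_0], [v_1], [v_2], [v_3], [v_4], [v_5], [v_6], [v_7], [v_8]
  1-simplices (27): (27 of them)
  2-simplices (18): (18 of them)

so the chain groups are C_0 ≅ Z^9, C_1 ≅ Z^27, C_2 ≅ Z^18.

Boundary ∂_1: C_1 → C_0 sends each edge [p,q] (with p < q) to q − p.
As a 9×27 matrix over Z this has rank 8, with invariant factors (1,1,1,1,1,1,1,1).

Boundary ∂_2: C_2 → C_1 acts by ∂[p,q,r] = [q,r] − [p,r] + [p,q]. For instance
  ∂[v_2,v_4,v_6] = [v_4,v_6] − [v_2,v_6] + [v_2,v_4],
  ∂[v_0,v_3,v_7] = [v_3,v_7] − [v_0,v_7] + [v_0,v_3].
The 27×18 boundary matrix has rank 18 and Smith normal form diag(1,1,1,1,1,1,1,1,1,1,1,1,1,1,1,1,1,2).

Computing H_k = (kernel of ∂_k) / (image of ∂_{k+1}):

  H_0: rank C_0 − rank ∂_1 = 9 − 8 = 1, and the invariant factors of ∂_1 are all 1, so H_0 = Z.
  H_1: rank ker ∂_1 − rank ∂_2 = (27 − 8) − 18 = 1, and ∂_2 has invariant factor 2 > 1, so H_1 = Z ⊕ Z/2.
  H_2: rank ker ∂_2 − rank ∂_3 = (18 − 18) − 0 = 0, and there is no ∂_3, so H_2 = 0.

As a check, the Euler characteristic is 9 − 27 + 18 = 0, which agrees with 1 − 1 + 0 = 0.

H_0 = Z,  H_1 = Z ⊕ Z/2,  H_2 = 0.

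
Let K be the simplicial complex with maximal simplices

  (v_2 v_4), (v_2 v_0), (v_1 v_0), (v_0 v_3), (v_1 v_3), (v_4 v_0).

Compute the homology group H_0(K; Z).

H_0 ≅ Z.

K has 5 vertices, 6 edges.
rank ∂_0 = 0, rank ∂_1 = 4 ⇒ b_0 = 5 − 0 − 4 = 1; all invariant factors of ∂_1 are 1 so no torsion. So H_0 = Z.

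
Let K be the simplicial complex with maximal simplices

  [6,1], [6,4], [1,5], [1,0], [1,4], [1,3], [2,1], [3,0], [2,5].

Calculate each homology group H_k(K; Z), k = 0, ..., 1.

H_0 ≅ Z,  H_1 ≅ Z^3.

We work with the vertex ordering 0 < 1 < 2 < 3 < 4 < 5 < 6. The simplices of K, each written with vertices in increasing order, are:

  0-simplices (7): [0], [1], [2], [3], [4], [5], [6]
  1-simplices (9): [0,1], [0,3], [1,2], [1,3], [1,4], [1,5], [1,6], [2,5], [4,6]

so the chain groups are C_0 ≅ Z^7, C_1 ≅ Z^9.

∂_1: C_1 → C_0 is given by ∂[p,q] = [q] − [p].
The resulting 7×9 matrix has rank 6, and its Smith normal form has invariant factors (1,1,1,1,1,1).

From H_k ≅ ker(∂_k) / im(∂_{k+1}) we obtain:

  H_0: rank C_0 − rank ∂_1 = 7 − 6 = 1, and the invariant factors of ∂_1 are all 1, so H_0 ≅ Z.
  H_1: rank ker ∂_1 − rank ∂_2 = (9 − 6) − 0 = 3, and there is no ∂_2, so H_1 ≅ Z^3.

As a check, the Euler characteristic is 7 − 9 = -2, which agrees with 1 − 3 = -2.
(K is a triangulation of a wedge of 3 circles.)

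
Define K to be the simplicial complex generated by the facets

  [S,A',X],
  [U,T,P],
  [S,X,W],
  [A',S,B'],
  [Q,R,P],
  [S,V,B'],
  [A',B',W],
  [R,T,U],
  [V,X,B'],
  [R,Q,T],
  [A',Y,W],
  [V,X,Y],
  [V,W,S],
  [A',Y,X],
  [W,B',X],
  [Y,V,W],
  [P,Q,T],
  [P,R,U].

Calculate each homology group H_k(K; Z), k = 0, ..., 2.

Fix the vertex order P < Q < R < S < T < U < V < W < X < Y < A' < B' and write every simplex with vertices in increasing order. Then dim K = 2 and the simplices of K are:

  0-simplices (12): [P], [Q], [R], [S], [T], [U], [V], [W], [X], [Y], [A'], [B']
  1-simplices (27): (27 of them)
  2-simplices (18): (18 of them)

giving chain groups C_0 ≅ Z^12, C_1 ≅ Z^27, C_2 ≅ Z^18.

∂_1: C_1 → C_0 is given by ∂[p,q] = [q] − [p]. For instance
  ∂[A',B'] = [B'] − [A'].
The 12×27 boundary matrix has rank 10 and Smith normal form diag(1,1,1,1,1,1,1,1,1,1).

The boundary map ∂_2: C_2 → C_1 maps a triangle to the signed sum of its edges. For instance
  ∂[V,X,Y] = [X,Y] − [V,Y] + [V,X],
  ∂[P,R,U] = [R,U] − [P,U] + [P,R].
The 27×18 boundary matrix has rank 17 and Smith normal form diag(1,1,1,1,1,1,1,1,1,1,1,1,1,1,1,1,2).

Now H_k = ker ∂_k / im ∂_{k+1}, so:

  H_0: rank C_0 − rank ∂_1 = 12 − 10 = 2, and the invariant factors of ∂_1 are all 1, so H_0 = Z^2.
  H_1: rank ker ∂_1 − rank ∂_2 = (27 − 10) − 17 = 0, and ∂_2 has invariant factor 2 > 1, so H_1 = Z/2Z.
  H_2: rank ker ∂_2 − rank ∂_3 = (18 − 17) − 0 = 1, and there is no ∂_3, so H_2 = Z.

As a check, the Euler characteristic is 12 − 27 + 18 = 3, which agrees with 2 − 0 + 1 = 3.
(K is a triangulation of the disjoint union of the real projective plane RP^2 and the 2-sphere S^2.)

H_0 = Z^2,  H_1 = Z/2Z,  H_2 = Z.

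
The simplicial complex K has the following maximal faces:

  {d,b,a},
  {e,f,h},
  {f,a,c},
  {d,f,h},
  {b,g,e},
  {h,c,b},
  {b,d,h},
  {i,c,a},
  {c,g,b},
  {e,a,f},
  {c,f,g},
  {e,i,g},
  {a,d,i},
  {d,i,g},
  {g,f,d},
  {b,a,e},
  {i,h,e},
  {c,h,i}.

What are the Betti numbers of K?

b_0 = 1, b_1 = 2, b_2 = 1.

Take the total order a < b < c < d < e < f < g < h < i on the vertex set. Then K (dimension 2) consists of the simplices:

  0-simplices (9): a, b, c, d, e, f, g, h, i
  1-simplices (27): ab, ac, ad, ae, af, ai, bc, bd, be, bg, bh, cf, cg, ch, ci, df, dg, dh, di, ef, eg, eh, ei, fg, fh, gi, hi
  2-simplices (18): abd, abe, acf, aci, adi, aef, bcg, bch, bdh, beg, cfg, chi, dfg, dfh, dgi, efh, egi, ehi

so the chain groups are C_0 ≅ Z^9, C_1 ≅ Z^27, C_2 ≅ Z^18.

∂_1: C_1 → C_0 is given by ∂[p,q] = [q] − [p]. For instance
  ∂ei = i − e.
The 9×27 boundary matrix has rank 8 and Smith normal form diag(1,1,1,1,1,1,1,1).

∂_2: C_2 → C_1 sends each 2-simplex [p,q,r] to [q,r] − [p,r] + [p,q]. For instance
  ∂adi = di − ai + ad,
  ∂acf = cf − af + ac.
The 27×18 boundary matrix has rank 17 and Smith normal form diag(1,1,1,1,1,1,1,1,1,1,1,1,1,1,1,1,1).

From H_k ≅ ker(∂_k) / im(∂_{k+1}) we obtain:

  H_0: rank C_0 − rank ∂_1 = 9 − 8 = 1, and the invariant factors of ∂_1 are all 1, so H_0 ≅ Z.
  H_1: rank ker ∂_1 − rank ∂_2 = (27 − 8) − 17 = 2, and the invariant factors of ∂_2 are all 1, so H_1 ≅ Z^2.
  H_2: rank ker ∂_2 − rank ∂_3 = (18 − 17) − 0 = 1, and there is no ∂_3, so H_2 ≅ Z.

As a check, the Euler characteristic is 9 − 27 + 18 = 0, which agrees with 1 − 2 + 1 = 0.

Hence the Betti numbers are b_0 = 1, b_1 = 2, b_2 = 1.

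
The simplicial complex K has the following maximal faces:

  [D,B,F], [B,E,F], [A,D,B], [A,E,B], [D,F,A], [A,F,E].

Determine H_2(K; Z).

Order the vertices as A < B < D < E < F. Listing each simplex with vertices in this order, K has dimension 2 with simplices:

  0-simplices (5): A, B, D, E, F
  1-simplices (9): AB, AD, AE, AF, BD, BE, BF, DF, EF
  2-simplices (6): ABD, ABE, ADF, AEF, BDF, BEF

so the chain groups are C_0 ≅ Z^5, C_1 ≅ Z^9, C_2 ≅ Z^6.

Boundary ∂_1: C_1 → C_0 is given by ∂[p,q] = [q] − [p].
The resulting 5×9 matrix has rank 4, and its Smith normal form has invariant factors (1,1,1,1).

∂_2: C_2 → C_1 acts by ∂[p,q,r] = [q,r] − [p,r] + [p,q]. For instance
  ∂BDF = DF − BF + BD,
  ∂ABD = BD − AD + AB.
This gives a 9×6 integer matrix of rank 5; reducing to Smith normal form yields diagonal entries (1,1,1,1,1).

From H_k ≅ ker(∂_k) / im(∂_{k+1}) we obtain:

  H_2: rank ker ∂_2 − rank ∂_3 = (6 − 5) − 0 = 1, and there is no ∂_3, so H_2 = Z.

H_2 ≅ Z.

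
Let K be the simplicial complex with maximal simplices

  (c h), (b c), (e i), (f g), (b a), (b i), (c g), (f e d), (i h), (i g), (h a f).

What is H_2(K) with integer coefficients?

H_2 ≅ 0.

Order the vertices as a < b < c < d < e < f < g < h < i. Listing each simplex with vertices in this order, K has dimension 2 with simplices:

  0-simplices (9): a, b, c, d, e, f, g, h, i
  1-simplices (15): ab, af, ah, bc, bi, cg, ch, de, df, ef, ei, fg, fh, gi, hi
  2-simplices (2): afh, def

giving chain groups C_0 ≅ Z^9, C_1 ≅ Z^15, C_2 ≅ Z^2.

Boundary ∂_1: C_1 → C_0 maps an edge to its endpoints' difference, ∂[p,q] = q − p.
The 9×15 boundary matrix has rank 8 and Smith normal form diag(1,1,1,1,1,1,1,1).

Boundary ∂_2: C_2 → C_1 acts by ∂[p,q,r] = [q,r] − [p,r] + [p,q]. For instance
  ∂afh = fh − ah + af,
  ∂def = ef − df + de.
This gives a 15×2 integer matrix of rank 2; reducing to Smith normal form yields diagonal entries (1,1).

Now H_k = ker ∂_k / im ∂_{k+1}, so:

  H_2: rank ker ∂_2 − rank ∂_3 = (2 − 2) − 0 = 0, and there is no ∂_3, so H_2 ≅ 0.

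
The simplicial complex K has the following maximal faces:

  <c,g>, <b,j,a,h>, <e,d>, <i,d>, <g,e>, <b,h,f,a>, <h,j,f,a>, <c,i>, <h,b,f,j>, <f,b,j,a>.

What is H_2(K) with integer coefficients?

Order the vertices as a < b < c < d < e < f < g < h < i < j. Listing each simplex with vertices in this order, K has dimension 3 with simplices:

  0-simplices (10): a, b, c, d, e, f, g, h, i, j
  1-simplices (15): ab, af, ah, aj, bf, bh, bj, cg, ci, de, di, eg, fh, fj, hj
  2-simplices (10): abf, abh, abj, afh, afj, ahj, bfh, bfj, bhj, fhj
  3-simplices (5): abfh, abfj, abhj, afhj, bfhj

so the chain groups are C_0 ≅ Z^10, C_1 ≅ Z^15, C_2 ≅ Z^10, C_3 ≅ Z^5.

Boundary ∂_1: C_1 → C_0 sends each edge [p,q] (with p < q) to q − p.
The resulting 10×15 matrix has rank 8, and its Smith normal form has invariant factors (1,1,1,1,1,1,1,1).

The boundary map ∂_2: C_2 → C_1 acts by ∂[p,q,r] = [q,r] − [p,r] + [p,q]. For instance
  ∂abh = bh − ah + ab,
  ∂afj = fj − aj + af.
The 15×10 boundary matrix has rank 6 and Smith normal form diag(1,1,1,1,1,1).

Boundary ∂_3: C_3 → C_2 sends each 3-simplex σ to the alternating sum Σ_i (−1)^i (σ with its i-th vertex removed). For instance
  ∂afhj = fhj − ahj + afj − afh,
  ∂abfj = bfj − afj + abj − abf.
The 10×5 boundary matrix has rank 4 and Smith normal form diag(1,1,1,1).

Now H_k = ker ∂_k / im ∂_{k+1}, so:

  H_2: rank ker ∂_2 − rank ∂_3 = (10 − 6) − 4 = 0, and the invariant factors of ∂_3 are all 1, so H_2 ≅ 0.

H_2 ≅ 0.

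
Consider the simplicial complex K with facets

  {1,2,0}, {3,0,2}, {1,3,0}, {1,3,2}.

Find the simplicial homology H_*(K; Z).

K has 4 vertices, 6 edges, 4 triangles.
rank ∂_0 = 0, rank ∂_1 = 3 ⇒ b_0 = 4 − 0 − 3 = 1; all invariant factors of ∂_1 are 1 so no torsion. So H_0 ≅ Z.
rank ∂_1 = 3, rank ∂_2 = 3 ⇒ b_1 = 6 − 3 − 3 = 0; all invariant factors of ∂_2 are 1 so no torsion. So H_1 ≅ 0.
rank ∂_2 = 3, rank ∂_3 = 0 ⇒ b_2 = 4 − 3 − 0 = 1. So H_2 ≅ Z.

H_0 ≅ Z,  H_1 = 0,  H_2 ≅ Z.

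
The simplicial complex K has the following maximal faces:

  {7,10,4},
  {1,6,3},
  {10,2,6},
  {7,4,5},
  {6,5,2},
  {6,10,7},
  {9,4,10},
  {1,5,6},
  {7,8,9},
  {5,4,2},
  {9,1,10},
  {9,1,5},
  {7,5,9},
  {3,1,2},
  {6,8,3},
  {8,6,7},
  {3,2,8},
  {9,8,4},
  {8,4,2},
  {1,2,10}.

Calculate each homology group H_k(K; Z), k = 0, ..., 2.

H_0 = Z,  H_1 = Z × Z/2,  H_2 = 0.

Order the vertices as 1 < 2 < 3 < 4 < 5 < 6 < 7 < 8 < 9 < 10. Listing each simplex with vertices in this order, K has dimension 2 with simplices:

  0-simplices (10): [1], [2], [3], [4], [5], [6], [7], [8], [9], [10]
  1-simplices (30): (30 of them)
  2-simplices (20): (20 of them)

Hence C_0 ≅ Z^10, C_1 ≅ Z^30, C_2 ≅ Z^20.

Boundary ∂_1: C_1 → C_0 sends each edge [p,q] (with p < q) to q − p. For instance
  ∂[5,7] = [7] − [5].
The 10×30 boundary matrix has rank 9 and Smith normal form diag(1,1,1,1,1,1,1,1,1).

Boundary ∂_2: C_2 → C_1 acts by ∂[p,q,r] = [q,r] − [p,r] + [p,q]. For instance
  ∂[2,6,10] = [6,10] − [2,10] + [2,6],
  ∂[5,7,9] = [7,9] − [5,9] + [5,7].
As a 30×20 matrix over Z this has rank 20, with invariant factors (1,1,1,1,1,1,1,1,1,1,1,1,1,1,1,1,1,1,1,2).

Computing H_k = (kernel of ∂_k) / (image of ∂_{k+1}):

  H_0: rank C_0 − rank ∂_1 = 10 − 9 = 1, and the invariant factors of ∂_1 are all 1, so H_0 ≅ Z.
  H_1: rank ker ∂_1 − rank ∂_2 = (30 − 9) − 20 = 1, and ∂_2 has invariant factor 2 > 1, so H_1 ≅ Z × Z/2.
  H_2: rank ker ∂_2 − rank ∂_3 = (20 − 20) − 0 = 0, and there is no ∂_3, so H_2 ≅ 0.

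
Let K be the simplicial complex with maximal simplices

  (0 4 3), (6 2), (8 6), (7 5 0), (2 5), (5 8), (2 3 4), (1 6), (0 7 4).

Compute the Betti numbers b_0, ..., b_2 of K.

b_0 = 1, b_1 = 2, b_2 = 0.

K has 9 vertices, 14 edges, 4 triangles.
rank ∂_0 = 0, rank ∂_1 = 8 ⇒ b_0 = 9 − 0 − 8 = 1; all invariant factors of ∂_1 are 1 so no torsion. So H_0 = Z.
rank ∂_1 = 8, rank ∂_2 = 4 ⇒ b_1 = 14 − 8 − 4 = 2; all invariant factors of ∂_2 are 1 so no torsion. So H_1 = Z^2.
rank ∂_2 = 4, rank ∂_3 = 0 ⇒ b_2 = 4 − 4 − 0 = 0. So H_2 = 0.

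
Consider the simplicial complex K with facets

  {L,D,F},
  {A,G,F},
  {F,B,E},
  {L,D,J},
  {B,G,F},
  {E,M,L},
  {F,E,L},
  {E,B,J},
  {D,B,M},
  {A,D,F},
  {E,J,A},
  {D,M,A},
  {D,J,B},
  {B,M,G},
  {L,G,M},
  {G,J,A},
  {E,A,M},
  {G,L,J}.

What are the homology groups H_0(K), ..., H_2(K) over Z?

H_0 = Z,  H_1 = Z^2,  H_2 = Z.

K has 9 vertices, 27 edges, 18 triangles.
rank ∂_0 = 0, rank ∂_1 = 8 ⇒ b_0 = 9 − 0 − 8 = 1; all invariant factors of ∂_1 are 1 so no torsion. So H_0 = Z.
rank ∂_1 = 8, rank ∂_2 = 17 ⇒ b_1 = 27 − 8 − 17 = 2; all invariant factors of ∂_2 are 1 so no torsion. So H_1 = Z^2.
rank ∂_2 = 17, rank ∂_3 = 0 ⇒ b_2 = 18 − 17 − 0 = 1. So H_2 = Z.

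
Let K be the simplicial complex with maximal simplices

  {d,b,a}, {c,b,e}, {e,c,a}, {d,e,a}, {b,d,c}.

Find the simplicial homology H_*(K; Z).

H_0 = Z,  H_1 = Z,  H_2 = 0.

K has 5 vertices, 10 edges, 5 triangles.
rank ∂_0 = 0, rank ∂_1 = 4 ⇒ b_0 = 5 − 0 − 4 = 1; all invariant factors of ∂_1 are 1 so no torsion. So H_0 = Z.
rank ∂_1 = 4, rank ∂_2 = 5 ⇒ b_1 = 10 − 4 − 5 = 1; all invariant factors of ∂_2 are 1 so no torsion. So H_1 = Z.
rank ∂_2 = 5, rank ∂_3 = 0 ⇒ b_2 = 5 − 5 − 0 = 0. So H_2 = 0.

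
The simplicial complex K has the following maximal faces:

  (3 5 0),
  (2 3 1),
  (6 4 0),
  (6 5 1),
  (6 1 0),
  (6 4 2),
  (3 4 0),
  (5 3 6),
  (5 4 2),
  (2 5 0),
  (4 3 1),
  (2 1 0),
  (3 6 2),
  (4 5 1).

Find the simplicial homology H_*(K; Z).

H_0 ≅ Z,  H_1 ≅ Z^2,  H_2 ≅ Z.

K has 7 vertices, 21 edges, 14 triangles.
rank ∂_0 = 0, rank ∂_1 = 6 ⇒ b_0 = 7 − 0 − 6 = 1; all invariant factors of ∂_1 are 1 so no torsion. So H_0 = Z.
rank ∂_1 = 6, rank ∂_2 = 13 ⇒ b_1 = 21 − 6 − 13 = 2; all invariant factors of ∂_2 are 1 so no torsion. So H_1 = Z^2.
rank ∂_2 = 13, rank ∂_3 = 0 ⇒ b_2 = 14 − 13 − 0 = 1. So H_2 = Z.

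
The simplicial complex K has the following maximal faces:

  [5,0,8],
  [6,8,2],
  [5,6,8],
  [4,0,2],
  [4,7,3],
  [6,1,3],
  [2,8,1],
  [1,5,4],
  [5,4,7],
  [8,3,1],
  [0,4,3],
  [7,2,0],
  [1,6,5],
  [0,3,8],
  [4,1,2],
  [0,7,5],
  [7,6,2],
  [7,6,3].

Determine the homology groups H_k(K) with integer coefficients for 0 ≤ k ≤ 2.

H_0 = Z,  H_1 = Z ⊕ Z/2Z,  H_2 = 0.

Order the vertices as 0 < 1 < 2 < 3 < 4 < 5 < 6 < 7 < 8. Listing each simplex with vertices in this order, K has dimension 2 with simplices:

  0-simplices (9): [0], [1], [2], [3], [4], [5], [6], [7], [8]
  1-simplices (27): (27 of them)
  2-simplices (18): [0,2,4], [0,2,7], [0,3,4], [0,3,8], [0,5,7], [0,5,8], [1,2,4], [1,2,8], [1,3,6], [1,3,8], [1,4,5], [1,5,6], [2,6,7], [2,6,8], [3,4,7], [3,6,7], [4,5,7], [5,6,8]

Hence C_0 ≅ Z^9, C_1 ≅ Z^27, C_2 ≅ Z^18.

∂_1: C_1 → C_0 is given by ∂[p,q] = [q] − [p].
This gives a 9×27 integer matrix of rank 8; reducing to Smith normal form yields diagonal entries (1,1,1,1,1,1,1,1).

Boundary ∂_2: C_2 → C_1 acts by ∂[p,q,r] = [q,r] − [p,r] + [p,q]. For instance
  ∂[0,3,4] = [3,4] − [0,4] + [0,3],
  ∂[1,3,8] = [3,8] − [1,8] + [1,3].
This gives a 27×18 integer matrix of rank 18; reducing to Smith normal form yields diagonal entries (1,1,1,1,1,1,1,1,1,1,1,1,1,1,1,1,1,2).

Computing H_k = (kernel of ∂_k) / (image of ∂_{k+1}):

  H_0: rank C_0 − rank ∂_1 = 9 − 8 = 1, and the invariant factors of ∂_1 are all 1, so H_0 ≅ Z.
  H_1: rank ker ∂_1 − rank ∂_2 = (27 − 8) − 18 = 1, and ∂_2 has invariant factor 2 > 1, so H_1 ≅ Z ⊕ Z/2Z.
  H_2: rank ker ∂_2 − rank ∂_3 = (18 − 18) − 0 = 0, and there is no ∂_3, so H_2 ≅ 0.

(K is a triangulation of the Klein bottle.)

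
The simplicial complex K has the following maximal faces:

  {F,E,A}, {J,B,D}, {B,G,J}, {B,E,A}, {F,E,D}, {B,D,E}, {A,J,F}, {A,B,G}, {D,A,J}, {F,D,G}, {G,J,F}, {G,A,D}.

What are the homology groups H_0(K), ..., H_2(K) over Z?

Order the vertices as A < B < D < E < F < G < J. Listing each simplex with vertices in this order, K has dimension 2 with simplices:

  0-simplices (7): A, B, D, E, F, G, J
  1-simplices (18): AB, AD, AE, AF, AG, AJ, BD, BE, BG, BJ, DE, DF, DG, DJ, EF, FG, FJ, GJ
  2-simplices (12): ABE, ABG, ADG, ADJ, AEF, AFJ, BDE, BDJ, BGJ, DEF, DFG, FGJ

so the chain groups are C_0 ≅ Z^7, C_1 ≅ Z^18, C_2 ≅ Z^12.

∂_1: C_1 → C_0 is given by ∂[p,q] = [q] − [p]. For instance
  ∂AE = E − A.
As a 7×18 matrix over Z this has rank 6, with invariant factors (1,1,1,1,1,1).

The boundary map ∂_2: C_2 → C_1 maps a triangle to the signed sum of its edges. For instance
  ∂BGJ = GJ − BJ + BG,
  ∂ABG = BG − AG + AB.
As a 18×12 matrix over Z this has rank 12, with invariant factors (1,1,1,1,1,1,1,1,1,1,1,2).

From H_k ≅ ker(∂_k) / im(∂_{k+1}) we obtain:

  H_0: rank C_0 − rank ∂_1 = 7 − 6 = 1, and the invariant factors of ∂_1 are all 1, so H_0 = Z.
  H_1: rank ker ∂_1 − rank ∂_2 = (18 − 6) − 12 = 0, and ∂_2 has invariant factor 2 > 1, so H_1 = Z/2.
  H_2: rank ker ∂_2 − rank ∂_3 = (12 − 12) − 0 = 0, and there is no ∂_3, so H_2 = 0.

H_0 = Z,  H_1 = Z/2,  H_2 = 0.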